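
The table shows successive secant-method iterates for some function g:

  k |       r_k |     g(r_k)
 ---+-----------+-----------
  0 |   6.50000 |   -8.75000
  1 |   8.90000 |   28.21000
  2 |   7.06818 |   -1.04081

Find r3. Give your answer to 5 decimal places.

r3 = 7.06818 − (-1.04081)·(7.06818 − 8.90000) / (-1.04081 − 28.21000)
   = 7.06818 − (1.9065766)/(-29.2508100) = 7.1333603

7.13336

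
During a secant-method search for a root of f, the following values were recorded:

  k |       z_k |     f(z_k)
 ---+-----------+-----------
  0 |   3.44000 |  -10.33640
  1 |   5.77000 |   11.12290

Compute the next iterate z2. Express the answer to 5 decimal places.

z2 = 5.77000 − 11.12290·(5.77000 − 3.44000) / (11.12290 − (-10.33640))
   = 5.77000 − (25.9163570)/(21.4593000) = 4.5623018

4.56230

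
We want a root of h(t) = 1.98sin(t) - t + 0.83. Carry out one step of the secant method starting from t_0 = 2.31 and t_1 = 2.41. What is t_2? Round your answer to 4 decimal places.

h(2.31) = -0.016770, h(2.41) = -0.257250
t_2 = 2.410000 − (-0.257250)·(2.410000 − 2.310000) / (-0.257250 − (-0.016770)) = 2.410000 − (-0.025725)/(-0.240480) = 2.303027

2.3030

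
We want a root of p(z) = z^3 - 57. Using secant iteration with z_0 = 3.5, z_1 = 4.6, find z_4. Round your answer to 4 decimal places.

p(3.5) = -14.125000, p(4.6) = 40.336000
z_2 = 4.600000 − 40.336000·(4.600000 − 3.500000) / (40.336000 − (-14.125000)) = 4.600000 − (44.369600)/(54.461000) = 3.785296
p(3.785296) = -2.762520
z_3 = 3.785296 − (-2.762520)·(3.785296 − 4.600000) / (-2.762520 − 40.336000) = 3.785296 − (2.250636)/(-43.098520) = 3.837517
p(3.837517) = -0.486681
z_4 = 3.837517 − (-0.486681)·(3.837517 − 3.785296) / (-0.486681 − (-2.762520)) = 3.837517 − (-0.025415)/(2.275839) = 3.848684

3.8487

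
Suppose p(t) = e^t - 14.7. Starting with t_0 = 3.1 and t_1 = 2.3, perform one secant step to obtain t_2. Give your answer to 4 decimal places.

2.6093

p(3.1) = 7.497951, p(2.3) = -4.725818
t_2 = 2.300000 − (-4.725818)·(2.300000 − 3.100000) / (-4.725818 − 7.497951) = 2.300000 − (3.780654)/(-12.223769) = 2.609287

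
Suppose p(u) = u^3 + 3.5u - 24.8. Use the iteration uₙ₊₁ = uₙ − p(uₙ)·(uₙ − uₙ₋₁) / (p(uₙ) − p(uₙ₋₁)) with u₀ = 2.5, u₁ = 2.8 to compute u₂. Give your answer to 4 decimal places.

2.5173

p(2.5) = -0.425000, p(2.8) = 6.952000
u₂ = 2.800000 − 6.952000·(2.800000 − 2.500000) / (6.952000 − (-0.425000)) = 2.800000 − (2.085600)/(7.377000) = 2.517283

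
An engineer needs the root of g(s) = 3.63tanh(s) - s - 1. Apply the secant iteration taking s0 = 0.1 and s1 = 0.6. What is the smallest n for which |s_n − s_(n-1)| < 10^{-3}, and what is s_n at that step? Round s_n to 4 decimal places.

n = 5, s_n = 0.4099

g(0.1) = -0.738205, g(0.6) = 0.349490
s2 = 0.600000 − 0.349490·(0.500000)/(1.087695) = 0.439344;  |Δ| = 0.160656
g(0.439344) = 0.060211
s3 = 0.439344 − 0.060211·(-0.160656)/(-0.289279) = 0.405905;  |Δ| = 0.033439
g(0.405905) = -0.008391
s4 = 0.405905 − (-0.008391)·(-0.033439)/(-0.068602) = 0.409995;  |Δ| = 0.004090
g(0.409995) = 0.000145
s5 = 0.409995 − 0.000145·(0.004090)/(0.008536) = 0.409925;  |Δ| = 0.000070
|s5 − s4| = 0.000070 < 10^{-3}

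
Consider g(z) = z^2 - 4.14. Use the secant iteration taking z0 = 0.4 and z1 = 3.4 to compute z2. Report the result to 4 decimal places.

1.4474

g(0.4) = -3.980000, g(3.4) = 7.420000
z2 = 3.400000 − 7.420000·(3.400000 − 0.400000) / (7.420000 − (-3.980000)) = 3.400000 − (22.260000)/(11.400000) = 1.447368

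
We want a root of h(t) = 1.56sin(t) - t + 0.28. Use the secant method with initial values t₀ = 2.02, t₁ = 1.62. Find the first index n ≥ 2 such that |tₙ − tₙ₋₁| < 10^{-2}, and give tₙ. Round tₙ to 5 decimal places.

h(2.02) = -0.3347626, h(1.62) = 0.2181120
t₂ = 1.6200000 − 0.2181120·(-0.4000000)/(0.5528746) = 1.7778021;  |Δ| = 0.1578021
h(1.7778021) = 0.0288929
t₃ = 1.7778021 − 0.0288929·(0.1578021)/(-0.1892191) = 1.8018979;  |Δ| = 0.0240957
h(1.8018979) = -0.0033710
t₄ = 1.8018979 − (-0.0033710)·(0.0240957)/(-0.0322639) = 1.7993803;  |Δ| = 0.0025175
|t₄ − t₃| = 0.0025175 < 10^{-2}

n = 4, tₙ = 1.79938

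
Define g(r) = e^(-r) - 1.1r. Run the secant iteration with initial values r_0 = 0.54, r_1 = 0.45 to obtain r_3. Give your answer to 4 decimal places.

0.5333

g(0.54) = -0.011252, g(0.45) = 0.142628
r_2 = 0.450000 − 0.142628·(0.450000 − 0.540000) / (0.142628 − (-0.011252)) = 0.450000 − (-0.012837)/(0.153880) = 0.533419
g(0.533419) = -0.000165
r_3 = 0.533419 − (-0.000165)·(0.533419 − 0.450000) / (-0.000165 − 0.142628) = 0.533419 − (-0.000014)/(-0.142793) = 0.533323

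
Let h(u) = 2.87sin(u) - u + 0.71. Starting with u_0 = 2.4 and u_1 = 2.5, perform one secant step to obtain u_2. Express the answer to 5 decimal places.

2.47745

h(2.4) = 0.2485793, h(2.5) = -0.0723849
u_2 = 2.5000000 − (-0.0723849)·(2.5000000 − 2.4000000) / (-0.0723849 − 0.2485793) = 2.5000000 − (-0.0072385)/(-0.3209643) = 2.4774477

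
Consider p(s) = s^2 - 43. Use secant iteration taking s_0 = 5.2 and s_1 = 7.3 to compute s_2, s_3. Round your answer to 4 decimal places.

6.4768, 6.5531

p(5.2) = -15.960000, p(7.3) = 10.290000
s_2 = 7.300000 − 10.290000·(7.300000 − 5.200000) / (10.290000 − (-15.960000)) = 7.300000 − (21.609000)/(26.250000) = 6.476800
p(6.476800) = -1.051062
s_3 = 6.476800 − (-1.051062)·(6.476800 − 7.300000) / (-1.051062 − 10.290000) = 6.476800 − (0.865234)/(-11.341062) = 6.553092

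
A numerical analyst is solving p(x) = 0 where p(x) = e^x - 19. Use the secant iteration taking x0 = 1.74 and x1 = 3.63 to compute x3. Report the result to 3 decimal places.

2.810

p(1.74) = -13.30266, p(3.63) = 18.71282
x2 = 3.63000 − 18.71282·(3.63000 − 1.74000) / (18.71282 − (-13.30266)) = 3.63000 − (35.36722)/(32.01547) = 2.52531
p(2.52531) = -6.50525
x3 = 2.52531 − (-6.50525)·(2.52531 − 3.63000) / (-6.50525 − 18.71282) = 2.52531 − (7.18630)/(-25.21807) = 2.81027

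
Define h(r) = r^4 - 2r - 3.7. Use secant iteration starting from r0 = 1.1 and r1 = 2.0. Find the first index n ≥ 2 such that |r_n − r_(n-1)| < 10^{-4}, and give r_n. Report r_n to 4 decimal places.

n = 7, r_n = 1.6235

h(1.1) = -4.435900, h(2.0) = 8.300000
r2 = 2.000000 − 8.300000·(0.900000)/(12.735900) = 1.413469;  |Δ| = 0.586531
h(1.413469) = -2.535355
r3 = 1.413469 − (-2.535355)·(-0.586531)/(-10.835355) = 1.550711;  |Δ| = 0.137242
h(1.550711) = -1.018819
r4 = 1.550711 − (-1.018819)·(0.137242)/(1.516536) = 1.642911;  |Δ| = 0.092200
h(1.642911) = 0.299623
r5 = 1.642911 − 0.299623·(0.092200)/(1.318442) = 1.621958;  |Δ| = 0.020953
h(1.621958) = -0.023083
r6 = 1.621958 − (-0.023083)·(-0.020953)/(-0.322706) = 1.623457;  |Δ| = 0.001499
h(1.623457) = -0.000464
r7 = 1.623457 − (-0.000464)·(0.001499)/(0.022618) = 1.623487;  |Δ| = 0.000031
|r7 − r6| = 0.000031 < 10^{-4}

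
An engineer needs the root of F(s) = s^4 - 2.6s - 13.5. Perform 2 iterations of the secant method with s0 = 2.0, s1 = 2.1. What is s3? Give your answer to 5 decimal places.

2.08566

F(2.0) = -2.7000000, F(2.1) = 0.4881000
s2 = 2.1000000 − 0.4881000·(2.1000000 − 2.0000000) / (0.4881000 − (-2.7000000)) = 2.1000000 − (0.0488100)/(3.1881000) = 2.0846899
F(2.0846899) = -0.0330676
s3 = 2.0846899 − (-0.0330676)·(2.0846899 − 2.1000000) / (-0.0330676 − 0.4881000) = 2.0846899 − (0.0005063)/(-0.5211676) = 2.0856613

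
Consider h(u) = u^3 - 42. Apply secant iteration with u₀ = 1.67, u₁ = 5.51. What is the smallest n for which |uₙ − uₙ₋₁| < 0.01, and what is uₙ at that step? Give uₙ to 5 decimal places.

n = 7, uₙ = 3.47603

h(1.67) = -37.3425370, h(5.51) = 125.2841510
u₂ = 5.5100000 − 125.2841510·(3.8400000)/(162.6266880) = 2.5517454;  |Δ| = 2.9582546
h(2.5517454) = -25.3845523
u₃ = 2.5517454 − (-25.3845523)·(-2.9582546)/(-150.6687033) = 3.0501500;  |Δ| = 0.4984046
h(3.0501500) = -13.6231887
u₄ = 3.0501500 − (-13.6231887)·(0.4984046)/(11.7613637) = 3.6274520;  |Δ| = 0.5773020
h(3.6274520) = 5.7314950
u₅ = 3.6274520 − 5.7314950·(0.5773020)/(19.3546837) = 3.4564958;  |Δ| = 0.1709562
h(3.4564958) = -0.7039889
u₆ = 3.4564958 − (-0.7039889)·(-0.1709562)/(-6.4354839) = 3.4751970;  |Δ| = 0.0187012
h(3.4751970) = -0.0300656
u₇ = 3.4751970 − (-0.0300656)·(0.0187012)/(0.6739233) = 3.4760313;  |Δ| = 0.0008343
|u₇ − u₆| = 0.0008343 < 0.01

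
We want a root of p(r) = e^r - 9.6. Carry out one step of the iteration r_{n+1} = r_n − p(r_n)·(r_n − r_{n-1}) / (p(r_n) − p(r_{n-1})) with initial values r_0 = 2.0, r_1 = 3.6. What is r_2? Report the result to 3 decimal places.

p(2.0) = -2.21094, p(3.6) = 26.99823
r_2 = 3.60000 − 26.99823·(3.60000 − 2.00000) / (26.99823 − (-2.21094)) = 3.60000 − (43.19718)/(29.20918) = 2.12111

2.121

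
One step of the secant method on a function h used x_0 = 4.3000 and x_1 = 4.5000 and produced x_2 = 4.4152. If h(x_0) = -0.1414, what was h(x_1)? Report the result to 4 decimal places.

The secant line through (4.3000, -0.1414) and (4.5000, h(x_1)) crosses zero at x_2 = 4.4152.
So (4.3000, -0.1414), (4.5000, h(x_1)), (4.4152, 0) are collinear:
h(x_1) = -0.1414 · (4.5000 − 4.4152) / (4.3000 − 4.4152) = -0.1414 · (0.084800)/(-0.115200) = 0.104086

0.1041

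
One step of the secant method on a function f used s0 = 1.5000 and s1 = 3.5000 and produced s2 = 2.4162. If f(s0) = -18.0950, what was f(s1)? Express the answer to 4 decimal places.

21.4051

The secant line through (1.5000, -18.0950) and (3.5000, f(s1)) crosses zero at s2 = 2.4162.
So (1.5000, -18.0950), (3.5000, f(s1)), (2.4162, 0) are collinear:
f(s1) = -18.0950 · (3.5000 − 2.4162) / (1.5000 − 2.4162) = -18.0950 · (1.083800)/(-0.916200) = 21.405109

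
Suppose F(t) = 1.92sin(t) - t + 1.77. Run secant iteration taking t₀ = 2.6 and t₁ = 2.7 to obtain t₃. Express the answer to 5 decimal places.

F(2.6) = 0.1597626, F(2.7) = -0.1094306
t₂ = 2.7000000 − (-0.1094306)·(2.7000000 − 2.6000000) / (-0.1094306 − 0.1597626) = 2.7000000 − (-0.0109431)/(-0.2691933) = 2.6593487
F(2.6593487) = 0.0010867
t₃ = 2.6593487 − 0.0010867·(2.6593487 − 2.7000000) / (0.0010867 − (-0.1094306)) = 2.6593487 − (-0.0000442)/(0.1105173) = 2.6597484

2.65975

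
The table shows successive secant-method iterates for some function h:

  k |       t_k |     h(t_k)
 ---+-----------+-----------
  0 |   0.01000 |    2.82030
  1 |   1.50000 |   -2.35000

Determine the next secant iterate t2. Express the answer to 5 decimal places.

t2 = 1.50000 − (-2.35000)·(1.50000 − 0.01000) / (-2.35000 − 2.82030)
   = 1.50000 − (-3.5015000)/(-5.1703000) = 0.8227666

0.82277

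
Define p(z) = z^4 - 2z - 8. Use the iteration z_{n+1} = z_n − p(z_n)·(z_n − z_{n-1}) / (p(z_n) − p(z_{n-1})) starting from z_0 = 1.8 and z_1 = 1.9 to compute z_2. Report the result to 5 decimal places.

1.84722

p(1.8) = -1.1024000, p(1.9) = 1.2321000
z_2 = 1.9000000 − 1.2321000·(1.9000000 − 1.8000000) / (1.2321000 − (-1.1024000)) = 1.9000000 − (0.1232100)/(2.3345000) = 1.8472221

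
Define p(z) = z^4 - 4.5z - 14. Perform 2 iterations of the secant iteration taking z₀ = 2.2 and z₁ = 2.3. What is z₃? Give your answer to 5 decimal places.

2.21229

p(2.2) = -0.4744000, p(2.3) = 3.6341000
z₂ = 2.3000000 − 3.6341000·(2.3000000 − 2.2000000) / (3.6341000 − (-0.4744000)) = 2.3000000 − (0.3634100)/(4.1085000) = 2.2115468
p(2.2115468) = -0.0306741
z₃ = 2.2115468 − (-0.0306741)·(2.2115468 − 2.3000000) / (-0.0306741 − 3.6341000) = 2.2115468 − (0.0027132)/(-3.6647741) = 2.2122871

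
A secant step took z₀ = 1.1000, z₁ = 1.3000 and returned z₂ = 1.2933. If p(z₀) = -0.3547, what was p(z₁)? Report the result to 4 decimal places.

0.0123

The secant line through (1.1000, -0.3547) and (1.3000, p(z₁)) crosses zero at z₂ = 1.2933.
So (1.1000, -0.3547), (1.3000, p(z₁)), (1.2933, 0) are collinear:
p(z₁) = -0.3547 · (1.3000 − 1.2933) / (1.1000 − 1.2933) = -0.3547 · (0.006700)/(-0.193300) = 0.012294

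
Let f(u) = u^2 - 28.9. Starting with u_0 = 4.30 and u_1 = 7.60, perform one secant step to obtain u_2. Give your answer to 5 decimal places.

f(4.30) = -10.4100000, f(7.60) = 28.8600000
u_2 = 7.6000000 − 28.8600000·(7.6000000 − 4.3000000) / (28.8600000 − (-10.4100000)) = 7.6000000 − (95.2380000)/(39.2700000) = 5.1747899

5.17479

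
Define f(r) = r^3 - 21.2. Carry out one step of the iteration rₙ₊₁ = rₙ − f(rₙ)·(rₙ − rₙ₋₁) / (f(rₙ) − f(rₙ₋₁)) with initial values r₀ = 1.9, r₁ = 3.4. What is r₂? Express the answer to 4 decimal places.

2.5630

f(1.9) = -14.341000, f(3.4) = 18.104000
r₂ = 3.400000 − 18.104000·(3.400000 − 1.900000) / (18.104000 − (-14.341000)) = 3.400000 − (27.156000)/(32.445000) = 2.563014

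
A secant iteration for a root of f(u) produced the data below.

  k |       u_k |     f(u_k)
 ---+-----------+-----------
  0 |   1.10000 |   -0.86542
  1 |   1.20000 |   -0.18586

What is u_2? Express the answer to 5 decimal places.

1.22735

u_2 = 1.20000 − (-0.18586)·(1.20000 − 1.10000) / (-0.18586 − (-0.86542))
   = 1.20000 − (-0.0185860)/(0.6795600) = 1.2273501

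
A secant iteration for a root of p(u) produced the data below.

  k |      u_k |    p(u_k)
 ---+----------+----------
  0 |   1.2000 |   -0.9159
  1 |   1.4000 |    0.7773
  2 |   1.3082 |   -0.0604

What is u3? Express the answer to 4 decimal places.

u3 = 1.3082 − (-0.0604)·(1.3082 − 1.4000) / (-0.0604 − 0.7773)
   = 1.3082 − (0.005545)/(-0.837700) = 1.314819

1.3148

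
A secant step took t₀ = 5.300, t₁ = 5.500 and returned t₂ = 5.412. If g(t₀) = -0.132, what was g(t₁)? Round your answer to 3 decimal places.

0.104

The secant line through (5.300, -0.132) and (5.500, g(t₁)) crosses zero at t₂ = 5.412.
So (5.300, -0.132), (5.500, g(t₁)), (5.412, 0) are collinear:
g(t₁) = -0.132 · (5.500 − 5.412) / (5.300 − 5.412) = -0.132 · (0.08800)/(-0.11200) = 0.10371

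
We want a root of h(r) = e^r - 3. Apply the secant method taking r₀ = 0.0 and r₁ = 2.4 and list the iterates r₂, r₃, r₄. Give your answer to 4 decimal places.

h(0.0) = -2.000000, h(2.4) = 8.023176
r₂ = 2.400000 − 8.023176·(2.400000 − 0.000000) / (8.023176 − (-2.000000)) = 2.400000 − (19.255623)/(10.023176) = 0.478890
h(0.478890) = -1.385718
r₃ = 0.478890 − (-1.385718)·(0.478890 − 2.400000) / (-1.385718 − 8.023176) = 0.478890 − (2.662117)/(-9.408895) = 0.761826
h(0.761826) = -0.857815
r₄ = 0.761826 − (-0.857815)·(0.761826 − 0.478890) / (-0.857815 − (-1.385718)) = 0.761826 − (-0.242707)/(0.527903) = 1.221583

0.4789, 0.7618, 1.2216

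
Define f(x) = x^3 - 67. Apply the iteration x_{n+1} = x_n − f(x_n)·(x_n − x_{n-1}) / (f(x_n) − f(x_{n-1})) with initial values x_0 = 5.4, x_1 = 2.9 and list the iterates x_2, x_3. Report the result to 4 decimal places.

f(5.4) = 90.464000, f(2.9) = -42.611000
x_2 = 2.900000 − (-42.611000)·(2.900000 − 5.400000) / (-42.611000 − 90.464000) = 2.900000 − (106.527500)/(-133.075000) = 3.700507
f(3.700507) = -16.326165
x_3 = 3.700507 − (-16.326165)·(3.700507 − 2.900000) / (-16.326165 − (-42.611000)) = 3.700507 − (-13.069213)/(26.284835) = 4.197722

3.7005, 4.1977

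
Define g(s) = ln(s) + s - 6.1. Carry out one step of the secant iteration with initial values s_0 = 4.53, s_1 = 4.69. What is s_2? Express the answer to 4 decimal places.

g(4.53) = -0.059278, g(4.69) = 0.135433
s_2 = 4.690000 − 0.135433·(4.690000 − 4.530000) / (0.135433 − (-0.059278)) = 4.690000 − (0.021669)/(0.194711) = 4.578711

4.5787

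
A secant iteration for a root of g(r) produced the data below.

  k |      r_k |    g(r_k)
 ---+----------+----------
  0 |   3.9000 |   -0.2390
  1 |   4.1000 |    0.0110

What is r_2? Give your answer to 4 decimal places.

4.0912

r_2 = 4.1000 − 0.0110·(4.1000 − 3.9000) / (0.0110 − (-0.2390))
   = 4.1000 − (0.002200)/(0.250000) = 4.091200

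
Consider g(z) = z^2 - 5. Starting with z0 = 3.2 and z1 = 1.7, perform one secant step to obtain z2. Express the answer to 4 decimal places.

2.1306

g(3.2) = 5.240000, g(1.7) = -2.110000
z2 = 1.700000 − (-2.110000)·(1.700000 − 3.200000) / (-2.110000 − 5.240000) = 1.700000 − (3.165000)/(-7.350000) = 2.130612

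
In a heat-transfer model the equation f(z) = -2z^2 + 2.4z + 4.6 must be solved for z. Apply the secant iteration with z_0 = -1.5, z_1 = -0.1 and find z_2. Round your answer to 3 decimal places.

f(-1.5) = -3.50000, f(-0.1) = 4.34000
z_2 = -0.10000 − 4.34000·(-0.10000 − (-1.50000)) / (4.34000 − (-3.50000)) = -0.10000 − (6.07600)/(7.84000) = -0.87500

-0.875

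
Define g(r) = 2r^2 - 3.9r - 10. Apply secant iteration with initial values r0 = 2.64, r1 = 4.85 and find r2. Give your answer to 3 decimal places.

g(2.64) = -6.35680, g(4.85) = 18.13000
r2 = 4.85000 − 18.13000·(4.85000 − 2.64000) / (18.13000 − (-6.35680)) = 4.85000 − (40.06730)/(24.48680) = 3.21372

3.214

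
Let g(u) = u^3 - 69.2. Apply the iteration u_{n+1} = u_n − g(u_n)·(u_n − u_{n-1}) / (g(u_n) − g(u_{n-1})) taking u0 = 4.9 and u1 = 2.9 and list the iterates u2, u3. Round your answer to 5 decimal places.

3.86099, 4.19834

g(4.9) = 48.4490000, g(2.9) = -44.8110000
u2 = 2.9000000 − (-44.8110000)·(2.9000000 − 4.9000000) / (-44.8110000 − 48.4490000) = 2.9000000 − (89.6220000)/(-93.2600000) = 3.8609908
g(3.8609908) = -11.6432460
u3 = 3.8609908 − (-11.6432460)·(3.8609908 − 2.9000000) / (-11.6432460 − (-44.8110000)) = 3.8609908 − (-11.1890521)/(33.1677540) = 4.1983381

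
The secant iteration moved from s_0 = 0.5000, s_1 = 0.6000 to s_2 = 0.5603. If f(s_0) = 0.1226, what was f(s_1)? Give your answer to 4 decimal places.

The secant line through (0.5000, 0.1226) and (0.6000, f(s_1)) crosses zero at s_2 = 0.5603.
So (0.5000, 0.1226), (0.6000, f(s_1)), (0.5603, 0) are collinear:
f(s_1) = 0.1226 · (0.6000 − 0.5603) / (0.5000 − 0.5603) = 0.1226 · (0.039700)/(-0.060300) = -0.080717

-0.0807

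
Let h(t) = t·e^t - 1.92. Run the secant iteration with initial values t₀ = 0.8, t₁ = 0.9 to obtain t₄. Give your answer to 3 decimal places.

h(0.8) = -0.13957, h(0.9) = 0.29364
t₂ = 0.90000 − 0.29364·(0.90000 − 0.80000) / (0.29364 − (-0.13957)) = 0.90000 − (0.02936)/(0.43321) = 0.83222
h(0.83222) = -0.00723
t₃ = 0.83222 − (-0.00723)·(0.83222 − 0.90000) / (-0.00723 − 0.29364) = 0.83222 − (0.00049)/(-0.30087) = 0.83384
h(0.83384) = -0.00036
t₄ = 0.83384 − (-0.00036)·(0.83384 − 0.83222) / (-0.00036 − (-0.00723)) = 0.83384 − (0.00000)/(0.00686) = 0.83393

0.834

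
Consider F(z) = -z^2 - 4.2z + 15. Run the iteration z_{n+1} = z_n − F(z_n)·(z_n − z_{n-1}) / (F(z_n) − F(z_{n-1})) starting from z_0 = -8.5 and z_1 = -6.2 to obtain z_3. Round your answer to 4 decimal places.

-6.5078

F(-8.5) = -21.550000, F(-6.2) = 2.600000
z_2 = -6.200000 − 2.600000·(-6.200000 − (-8.500000)) / (2.600000 − (-21.550000)) = -6.200000 − (5.980000)/(24.150000) = -6.447619
F(-6.447619) = 0.508209
z_3 = -6.447619 − 0.508209·(-6.447619 − (-6.200000)) / (0.508209 − 2.600000) = -6.447619 − (-0.125842)/(-2.091791) = -6.507779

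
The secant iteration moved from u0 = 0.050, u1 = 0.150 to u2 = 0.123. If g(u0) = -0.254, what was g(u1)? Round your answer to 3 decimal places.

The secant line through (0.050, -0.254) and (0.150, g(u1)) crosses zero at u2 = 0.123.
So (0.050, -0.254), (0.150, g(u1)), (0.123, 0) are collinear:
g(u1) = -0.254 · (0.150 − 0.123) / (0.050 − 0.123) = -0.254 · (0.02700)/(-0.07300) = 0.09395

0.094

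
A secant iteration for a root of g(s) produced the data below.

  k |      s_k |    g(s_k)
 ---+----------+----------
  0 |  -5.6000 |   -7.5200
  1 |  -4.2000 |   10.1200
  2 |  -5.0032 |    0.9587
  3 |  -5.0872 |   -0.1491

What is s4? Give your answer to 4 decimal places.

-5.0759

s4 = -5.0872 − (-0.1491)·(-5.0872 − (-5.0032)) / (-0.1491 − 0.9587)
   = -5.0872 − (0.012524)/(-1.107800) = -5.075894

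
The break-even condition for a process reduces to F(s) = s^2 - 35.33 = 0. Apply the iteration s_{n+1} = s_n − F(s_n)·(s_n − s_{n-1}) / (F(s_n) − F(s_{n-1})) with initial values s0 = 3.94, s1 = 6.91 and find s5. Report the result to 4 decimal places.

F(3.94) = -19.806400, F(6.91) = 12.418100
s2 = 6.910000 − 12.418100·(6.910000 − 3.940000) / (12.418100 − (-19.806400)) = 6.910000 − (36.881757)/(32.224500) = 5.765475
F(5.765475) = -2.089302
s3 = 5.765475 − (-2.089302)·(5.765475 − 6.910000) / (-2.089302 − 12.418100) = 5.765475 − (2.391259)/(-14.507402) = 5.930305
F(5.930305) = -0.161483
s4 = 5.930305 − (-0.161483)·(5.930305 − 5.765475) / (-0.161483 − (-2.089302)) = 5.930305 − (-0.026617)/(1.927819) = 5.944112
F(5.944112) = 0.002466
s5 = 5.944112 − 0.002466·(5.944112 − 5.930305) / (0.002466 − (-0.161483)) = 5.944112 − (0.000034)/(0.163950) = 5.943904

5.9439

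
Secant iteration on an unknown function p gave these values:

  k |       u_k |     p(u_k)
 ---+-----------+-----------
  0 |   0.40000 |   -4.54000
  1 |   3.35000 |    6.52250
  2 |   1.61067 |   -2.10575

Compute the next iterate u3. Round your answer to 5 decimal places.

2.03516

u3 = 1.61067 − (-2.10575)·(1.61067 − 3.35000) / (-2.10575 − 6.52250)
   = 1.61067 − (3.6625941)/(-8.6282500) = 2.0351586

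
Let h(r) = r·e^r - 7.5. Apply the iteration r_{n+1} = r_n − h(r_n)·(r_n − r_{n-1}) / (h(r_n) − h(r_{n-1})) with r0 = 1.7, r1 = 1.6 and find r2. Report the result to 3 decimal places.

h(1.7) = 1.80571, h(1.6) = 0.42485
r2 = 1.60000 − 0.42485·(1.60000 − 1.70000) / (0.42485 − 1.80571) = 1.60000 − (-0.04249)/(-1.38086) = 1.56923

1.569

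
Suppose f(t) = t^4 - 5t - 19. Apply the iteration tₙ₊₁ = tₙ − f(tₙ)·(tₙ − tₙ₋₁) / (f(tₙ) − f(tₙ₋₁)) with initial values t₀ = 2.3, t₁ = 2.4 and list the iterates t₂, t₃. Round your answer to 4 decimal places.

f(2.3) = -2.515900, f(2.4) = 2.177600
t₂ = 2.400000 − 2.177600·(2.400000 − 2.300000) / (2.177600 − (-2.515900)) = 2.400000 − (0.217760)/(4.693500) = 2.353604
f(2.353604) = -0.082498
t₃ = 2.353604 − (-0.082498)·(2.353604 − 2.400000) / (-0.082498 − 2.177600) = 2.353604 − (0.003828)/(-2.260098) = 2.355297

2.3536, 2.3553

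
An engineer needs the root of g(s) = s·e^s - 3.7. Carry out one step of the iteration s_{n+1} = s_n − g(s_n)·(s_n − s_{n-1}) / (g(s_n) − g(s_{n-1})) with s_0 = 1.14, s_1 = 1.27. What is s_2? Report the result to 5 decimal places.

1.15839

g(1.14) = -0.1354841, g(1.27) = 0.8222828
s_2 = 1.2700000 − 0.8222828·(1.2700000 − 1.1400000) / (0.8222828 − (-0.1354841)) = 1.2700000 − (0.1068968)/(0.9577668) = 1.1583896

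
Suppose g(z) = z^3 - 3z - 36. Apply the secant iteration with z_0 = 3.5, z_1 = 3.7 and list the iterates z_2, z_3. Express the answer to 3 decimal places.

3.601, 3.604

g(3.5) = -3.62500, g(3.7) = 3.55300
z_2 = 3.70000 − 3.55300·(3.70000 − 3.50000) / (3.55300 − (-3.62500)) = 3.70000 − (0.71060)/(7.17800) = 3.60100
g(3.60100) = -0.10800
z_3 = 3.60100 − (-0.10800)·(3.60100 − 3.70000) / (-0.10800 − 3.55300) = 3.60100 − (0.01069)/(-3.66100) = 3.60392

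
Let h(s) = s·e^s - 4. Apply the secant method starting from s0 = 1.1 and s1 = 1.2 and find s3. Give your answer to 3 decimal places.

h(1.1) = -0.69542, h(1.2) = -0.01586
s2 = 1.20000 − (-0.01586)·(1.20000 − 1.10000) / (-0.01586 − (-0.69542)) = 1.20000 − (-0.00159)/(0.67956) = 1.20233
h(1.20233) = 0.00122
s3 = 1.20233 − 0.00122·(1.20233 − 1.20000) / (0.00122 − (-0.01586)) = 1.20233 − (0.00000)/(0.01708) = 1.20217

1.202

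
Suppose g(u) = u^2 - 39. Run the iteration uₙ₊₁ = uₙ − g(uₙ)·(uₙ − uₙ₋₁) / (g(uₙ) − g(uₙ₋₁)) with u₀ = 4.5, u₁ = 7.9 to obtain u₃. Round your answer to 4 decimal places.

6.2173

g(4.5) = -18.750000, g(7.9) = 23.410000
u₂ = 7.900000 − 23.410000·(7.900000 − 4.500000) / (23.410000 − (-18.750000)) = 7.900000 − (79.594000)/(42.160000) = 6.012097
g(6.012097) = -2.854692
u₃ = 6.012097 − (-2.854692)·(6.012097 − 7.900000) / (-2.854692 − 23.410000) = 6.012097 − (5.389383)/(-26.264692) = 6.217292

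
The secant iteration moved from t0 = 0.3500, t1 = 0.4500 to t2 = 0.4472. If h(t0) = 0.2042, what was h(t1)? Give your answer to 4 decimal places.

The secant line through (0.3500, 0.2042) and (0.4500, h(t1)) crosses zero at t2 = 0.4472.
So (0.3500, 0.2042), (0.4500, h(t1)), (0.4472, 0) are collinear:
h(t1) = 0.2042 · (0.4500 − 0.4472) / (0.3500 − 0.4472) = 0.2042 · (0.002800)/(-0.097200) = -0.005882

-0.0059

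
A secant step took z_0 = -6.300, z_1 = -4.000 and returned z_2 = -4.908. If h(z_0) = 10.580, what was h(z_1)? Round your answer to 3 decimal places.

-6.901

The secant line through (-6.300, 10.580) and (-4.000, h(z_1)) crosses zero at z_2 = -4.908.
So (-6.300, 10.580), (-4.000, h(z_1)), (-4.908, 0) are collinear:
h(z_1) = 10.580 · (-4.000 − (-4.908)) / (-6.300 − (-4.908)) = 10.580 · (0.90800)/(-1.39200) = -6.90132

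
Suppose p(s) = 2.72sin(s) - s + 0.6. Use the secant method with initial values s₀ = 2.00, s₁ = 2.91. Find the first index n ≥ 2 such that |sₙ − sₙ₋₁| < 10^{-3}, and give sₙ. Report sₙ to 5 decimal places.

n = 5, sₙ = 2.41235

p(2.00) = 1.0732890, p(2.91) = -1.6856840
s₂ = 2.9100000 − (-1.6856840)·(0.9100000)/(-2.7589730) = 2.3540060;  |Δ| = 0.5559940
p(2.3540060) = 0.1735290
s₃ = 2.3540060 − 0.1735290·(-0.5559940)/(1.8592130) = 2.4058995;  |Δ| = 0.0518935
p(2.4058995) = 0.0194957
s₄ = 2.4058995 − 0.0194957·(0.0518935)/(-0.1540333) = 2.4124676;  |Δ| = 0.0065681
p(2.4124676) = -0.0003562
s₅ = 2.4124676 − (-0.0003562)·(0.0065681)/(-0.0198519) = 2.4123497;  |Δ| = 0.0001179
|s₅ − s₄| = 0.0001179 < 10^{-3}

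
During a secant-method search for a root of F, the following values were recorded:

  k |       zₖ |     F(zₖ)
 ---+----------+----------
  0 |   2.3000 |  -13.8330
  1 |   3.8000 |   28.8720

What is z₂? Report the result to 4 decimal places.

2.7859

z₂ = 3.8000 − 28.8720·(3.8000 − 2.3000) / (28.8720 − (-13.8330))
   = 3.8000 − (43.308000)/(42.705000) = 2.785880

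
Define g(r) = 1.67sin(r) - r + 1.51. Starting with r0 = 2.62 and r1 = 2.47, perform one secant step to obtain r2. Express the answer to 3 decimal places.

g(2.62) = -0.27790, g(2.47) = 0.07913
r2 = 2.47000 − 0.07913·(2.47000 − 2.62000) / (0.07913 − (-0.27790)) = 2.47000 − (-0.01187)/(0.35703) = 2.50324

2.503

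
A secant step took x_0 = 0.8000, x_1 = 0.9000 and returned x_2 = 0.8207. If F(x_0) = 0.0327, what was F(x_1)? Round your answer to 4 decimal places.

-0.1253

The secant line through (0.8000, 0.0327) and (0.9000, F(x_1)) crosses zero at x_2 = 0.8207.
So (0.8000, 0.0327), (0.9000, F(x_1)), (0.8207, 0) are collinear:
F(x_1) = 0.0327 · (0.9000 − 0.8207) / (0.8000 − 0.8207) = 0.0327 · (0.079300)/(-0.020700) = -0.125271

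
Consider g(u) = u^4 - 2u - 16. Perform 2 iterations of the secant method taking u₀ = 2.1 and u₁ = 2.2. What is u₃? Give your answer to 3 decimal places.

2.121

g(2.1) = -0.75190, g(2.2) = 3.02560
u₂ = 2.20000 − 3.02560·(2.20000 − 2.10000) / (3.02560 − (-0.75190)) = 2.20000 − (0.30256)/(3.77750) = 2.11990
g(2.11990) = -0.04381
u₃ = 2.11990 − (-0.04381)·(2.11990 − 2.20000) / (-0.04381 − 3.02560) = 2.11990 − (0.00351)/(-3.06941) = 2.12105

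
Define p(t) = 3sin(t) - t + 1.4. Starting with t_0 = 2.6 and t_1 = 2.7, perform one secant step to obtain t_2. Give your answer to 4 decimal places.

p(2.6) = 0.346504, p(2.7) = -0.017860
t_2 = 2.700000 − (-0.017860)·(2.700000 − 2.600000) / (-0.017860 − 0.346504) = 2.700000 − (-0.001786)/(-0.364364) = 2.695098

2.6951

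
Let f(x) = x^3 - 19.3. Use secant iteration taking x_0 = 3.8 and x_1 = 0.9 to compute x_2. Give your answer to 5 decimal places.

1.89470

f(3.8) = 35.5720000, f(0.9) = -18.5710000
x_2 = 0.9000000 − (-18.5710000)·(0.9000000 − 3.8000000) / (-18.5710000 − 35.5720000) = 0.9000000 − (53.8559000)/(-54.1430000) = 1.8946974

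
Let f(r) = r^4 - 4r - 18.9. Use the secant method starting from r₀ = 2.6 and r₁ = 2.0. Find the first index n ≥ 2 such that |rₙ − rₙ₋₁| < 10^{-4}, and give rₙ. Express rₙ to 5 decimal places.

n = 6, rₙ = 2.30259

f(2.6) = 16.3976000, f(2.0) = -10.9000000
r₂ = 2.0000000 − (-10.9000000)·(-0.6000000)/(-27.2976000) = 2.2395815;  |Δ| = 0.2395815
f(2.2395815) = -2.7008257
r₃ = 2.2395815 − (-2.7008257)·(0.2395815)/(8.1991743) = 2.3185002;  |Δ| = 0.0789187
f(2.3185002) = 0.7213869
r₄ = 2.3185002 − 0.7213869·(0.0789187)/(3.4222126) = 2.3018645;  |Δ| = 0.0166357
f(2.3018645) = -0.0325076
r₅ = 2.3018645 − (-0.0325076)·(-0.0166357)/(-0.7538945) = 2.3025818;  |Δ| = 0.0007173
f(2.3025818) = -0.0003648
r₆ = 2.3025818 − (-0.0003648)·(0.0007173)/(0.0321427) = 2.3025899;  |Δ| = 0.0000081
|r₆ − r₅| = 0.0000081 < 10^{-4}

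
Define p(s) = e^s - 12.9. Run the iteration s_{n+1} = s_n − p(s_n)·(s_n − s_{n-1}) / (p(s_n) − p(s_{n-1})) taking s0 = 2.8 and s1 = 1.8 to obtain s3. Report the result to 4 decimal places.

p(2.8) = 3.544647, p(1.8) = -6.850353
s2 = 1.800000 − (-6.850353)·(1.800000 − 2.800000) / (-6.850353 − 3.544647) = 1.800000 − (6.850353)/(-10.394999) = 2.459005
p(2.459005) = -1.206833
s3 = 2.459005 − (-1.206833)·(2.459005 − 1.800000) / (-1.206833 − (-6.850353)) = 2.459005 − (-0.795309)/(5.643519) = 2.599929

2.5999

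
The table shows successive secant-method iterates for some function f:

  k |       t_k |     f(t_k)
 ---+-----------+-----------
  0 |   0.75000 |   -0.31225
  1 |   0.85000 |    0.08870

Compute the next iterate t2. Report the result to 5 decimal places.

t2 = 0.85000 − 0.08870·(0.85000 − 0.75000) / (0.08870 − (-0.31225))
   = 0.85000 − (0.0088700)/(0.4009500) = 0.8278775

0.82788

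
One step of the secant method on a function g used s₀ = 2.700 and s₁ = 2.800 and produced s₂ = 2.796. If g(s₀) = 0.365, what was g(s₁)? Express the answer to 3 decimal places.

-0.015

The secant line through (2.700, 0.365) and (2.800, g(s₁)) crosses zero at s₂ = 2.796.
So (2.700, 0.365), (2.800, g(s₁)), (2.796, 0) are collinear:
g(s₁) = 0.365 · (2.800 − 2.796) / (2.700 − 2.796) = 0.365 · (0.00400)/(-0.09600) = -0.01521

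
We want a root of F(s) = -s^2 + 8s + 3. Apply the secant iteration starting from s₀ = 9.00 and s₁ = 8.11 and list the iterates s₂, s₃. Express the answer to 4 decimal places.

F(9.00) = -6.000000, F(8.11) = 2.107900
s₂ = 8.110000 − 2.107900·(8.110000 − 9.000000) / (2.107900 − (-6.000000)) = 8.110000 − (-1.876031)/(8.107900) = 8.341383
F(8.341383) = 0.152393
s₃ = 8.341383 − 0.152393·(8.341383 − 8.110000) / (0.152393 − 2.107900) = 8.341383 − (0.035261)/(-1.955507) = 8.359415

8.3414, 8.3594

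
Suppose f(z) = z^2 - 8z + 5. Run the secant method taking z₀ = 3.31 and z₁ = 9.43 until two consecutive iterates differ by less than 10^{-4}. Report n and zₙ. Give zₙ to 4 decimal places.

n = 8, zₙ = 7.3166

f(3.31) = -10.523900, f(9.43) = 18.484900
z₂ = 9.430000 − 18.484900·(6.120000)/(29.008800) = 5.530232;  |Δ| = 3.899768
f(5.530232) = -8.658390
z₃ = 5.530232 − (-8.658390)·(-3.899768)/(-27.143290) = 6.774212;  |Δ| = 1.243980
f(6.774212) = -3.303747
z₄ = 6.774212 − (-3.303747)·(1.243980)/(5.354643) = 7.541732;  |Δ| = 0.767520
f(7.541732) = 1.543867
z₅ = 7.541732 − 1.543867·(0.767520)/(4.847614) = 7.297293;  |Δ| = 0.244440
f(7.297293) = -0.127862
z₆ = 7.297293 − (-0.127862)·(-0.244440)/(-1.671728) = 7.315988;  |Δ| = 0.018696
f(7.315988) = -0.004220
z₇ = 7.315988 − (-0.004220)·(0.018696)/(0.123641) = 7.316627;  |Δ| = 0.000638
f(7.316627) = 0.000012
z₈ = 7.316627 − 0.000012·(0.000638)/(0.004233) = 7.316625;  |Δ| = 0.000002
|z₈ − z₇| = 0.000002 < 10^{-4}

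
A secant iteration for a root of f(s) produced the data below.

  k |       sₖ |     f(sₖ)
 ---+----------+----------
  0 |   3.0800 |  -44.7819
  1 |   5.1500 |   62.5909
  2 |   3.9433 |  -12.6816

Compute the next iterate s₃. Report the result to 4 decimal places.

s₃ = 3.9433 − (-12.6816)·(3.9433 − 5.1500) / (-12.6816 − 62.5909)
   = 3.9433 − (15.302887)/(-75.272500) = 4.146600

4.1466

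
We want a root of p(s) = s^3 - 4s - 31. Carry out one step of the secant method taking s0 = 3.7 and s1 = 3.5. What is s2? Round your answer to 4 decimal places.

3.5609

p(3.7) = 4.853000, p(3.5) = -2.125000
s2 = 3.500000 − (-2.125000)·(3.500000 − 3.700000) / (-2.125000 − 4.853000) = 3.500000 − (0.425000)/(-6.978000) = 3.560906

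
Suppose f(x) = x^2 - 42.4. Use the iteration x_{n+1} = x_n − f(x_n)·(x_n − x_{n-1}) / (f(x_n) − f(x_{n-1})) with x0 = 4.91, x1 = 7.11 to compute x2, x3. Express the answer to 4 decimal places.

f(4.91) = -18.291900, f(7.11) = 8.152100
x2 = 7.110000 − 8.152100·(7.110000 − 4.910000) / (8.152100 − (-18.291900)) = 7.110000 − (17.934620)/(26.444000) = 6.431789
f(6.431789) = -1.032094
x3 = 6.431789 − (-1.032094)·(6.431789 − 7.110000) / (-1.032094 − 8.152100) = 6.431789 − (0.699978)/(-9.184194) = 6.508004

6.4318, 6.5080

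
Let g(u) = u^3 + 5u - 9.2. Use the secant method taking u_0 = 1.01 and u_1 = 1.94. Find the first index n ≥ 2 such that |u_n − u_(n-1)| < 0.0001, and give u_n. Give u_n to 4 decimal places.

n = 6, u_n = 1.3490

g(1.01) = -3.119699, g(1.94) = 7.801384
u_2 = 1.940000 − 7.801384·(0.930000)/(10.921083) = 1.275662;  |Δ| = 0.664338
g(1.275662) = -0.745785
u_3 = 1.275662 − (-0.745785)·(-0.664338)/(-8.547169) = 1.333629;  |Δ| = 0.057967
g(1.333629) = -0.159905
u_4 = 1.333629 − (-0.159905)·(0.057967)/(0.585880) = 1.349450;  |Δ| = 0.015821
g(1.349450) = 0.004621
u_5 = 1.349450 − 0.004621·(0.015821)/(0.164527) = 1.349006;  |Δ| = 0.000444
g(1.349006) = -0.000028
u_6 = 1.349006 − (-0.000028)·(-0.000444)/(-0.004649) = 1.349008;  |Δ| = 0.000003
|u_6 − u_5| = 0.000003 < 0.0001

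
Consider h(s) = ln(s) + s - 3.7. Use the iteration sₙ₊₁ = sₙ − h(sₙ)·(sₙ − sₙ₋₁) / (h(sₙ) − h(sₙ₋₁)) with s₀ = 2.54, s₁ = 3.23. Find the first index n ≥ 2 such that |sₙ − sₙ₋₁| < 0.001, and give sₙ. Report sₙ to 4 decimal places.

n = 4, sₙ = 2.7049

h(2.54) = -0.227836, h(3.23) = 0.702482
s₂ = 3.230000 − 0.702482·(0.690000)/(0.930318) = 2.708982;  |Δ| = 0.521018
h(2.708982) = 0.005555
s₃ = 2.708982 − 0.005555·(-0.521018)/(-0.696928) = 2.704829;  |Δ| = 0.004153
h(2.704829) = -0.000132
s₄ = 2.704829 − (-0.000132)·(-0.004153)/(-0.005687) = 2.704926;  |Δ| = 0.000096
|s₄ − s₃| = 0.000096 < 0.001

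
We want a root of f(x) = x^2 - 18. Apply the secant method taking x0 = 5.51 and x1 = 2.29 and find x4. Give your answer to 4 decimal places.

4.2388

f(5.51) = 12.360100, f(2.29) = -12.755900
x2 = 2.290000 − (-12.755900)·(2.290000 − 5.510000) / (-12.755900 − 12.360100) = 2.290000 − (41.073998)/(-25.116000) = 3.925372
f(3.925372) = -2.591456
x3 = 3.925372 − (-2.591456)·(3.925372 − 2.290000) / (-2.591456 − (-12.755900)) = 3.925372 − (-4.237994)/(10.164444) = 4.342315
f(4.342315) = 0.855698
x4 = 4.342315 − 0.855698·(4.342315 − 3.925372) / (0.855698 − (-2.591456)) = 4.342315 − (0.356778)/(3.447155) = 4.238816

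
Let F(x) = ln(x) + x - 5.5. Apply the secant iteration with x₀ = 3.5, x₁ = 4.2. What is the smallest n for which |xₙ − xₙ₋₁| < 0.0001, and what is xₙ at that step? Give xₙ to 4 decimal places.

n = 4, xₙ = 4.0912

F(3.5) = -0.747237, F(4.2) = 0.135085
x₂ = 4.200000 − 0.135085·(0.700000)/(0.882322) = 4.092829;  |Δ| = 0.107171
F(4.092829) = 0.002066
x₃ = 4.092829 − 0.002066·(-0.107171)/(-0.133019) = 4.091165;  |Δ| = 0.001664
F(4.091165) = -0.000005
x₄ = 4.091165 − (-0.000005)·(-0.001664)/(-0.002071) = 4.091169;  |Δ| = 0.000004
|x₄ − x₃| = 0.000004 < 0.0001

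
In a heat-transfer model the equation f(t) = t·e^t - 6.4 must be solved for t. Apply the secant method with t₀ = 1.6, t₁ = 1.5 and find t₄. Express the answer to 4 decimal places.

1.4706

f(1.6) = 1.524852, f(1.5) = 0.322534
t₂ = 1.500000 − 0.322534·(1.500000 − 1.600000) / (0.322534 − 1.524852) = 1.500000 − (-0.032253)/(-1.202318) = 1.473174
f(1.473174) = 0.027549
t₃ = 1.473174 − 0.027549·(1.473174 − 1.500000) / (0.027549 − 0.322534) = 1.473174 − (-0.000739)/(-0.294985) = 1.470669
f(1.470669) = 0.000563
t₄ = 1.470669 − 0.000563·(1.470669 − 1.473174) / (0.000563 − 0.027549) = 1.470669 − (-0.000001)/(-0.026986) = 1.470616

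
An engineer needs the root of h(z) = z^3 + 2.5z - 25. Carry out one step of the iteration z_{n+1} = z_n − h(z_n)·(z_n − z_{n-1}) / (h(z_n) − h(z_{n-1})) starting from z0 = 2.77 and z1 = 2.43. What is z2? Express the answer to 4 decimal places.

2.6306

h(2.77) = 3.178933, h(2.43) = -4.576093
z2 = 2.430000 − (-4.576093)·(2.430000 − 2.770000) / (-4.576093 − 3.178933) = 2.430000 − (1.555872)/(-7.755026) = 2.630628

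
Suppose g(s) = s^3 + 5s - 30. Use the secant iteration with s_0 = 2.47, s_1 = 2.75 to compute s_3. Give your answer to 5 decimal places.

g(2.47) = -2.5807770, g(2.75) = 4.5468750
s_2 = 2.7500000 − 4.5468750·(2.7500000 − 2.4700000) / (4.5468750 − (-2.5807770)) = 2.7500000 − (1.2731250)/(7.1276520) = 2.5713823
g(2.5713823) = -0.1410916
s_3 = 2.5713823 − (-0.1410916)·(2.5713823 − 2.7500000) / (-0.1410916 − 4.5468750) = 2.5713823 − (0.0252015)/(-4.6879666) = 2.5767580

2.57676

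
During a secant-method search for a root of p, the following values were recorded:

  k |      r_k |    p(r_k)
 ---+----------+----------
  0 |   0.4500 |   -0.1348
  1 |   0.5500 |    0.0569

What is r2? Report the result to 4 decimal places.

r2 = 0.5500 − 0.0569·(0.5500 − 0.4500) / (0.0569 − (-0.1348))
   = 0.5500 − (0.005690)/(0.191700) = 0.520318

0.5203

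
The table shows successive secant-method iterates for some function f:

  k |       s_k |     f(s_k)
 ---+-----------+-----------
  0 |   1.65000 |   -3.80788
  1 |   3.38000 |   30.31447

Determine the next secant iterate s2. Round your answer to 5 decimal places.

1.84306

s2 = 3.38000 − 30.31447·(3.38000 − 1.65000) / (30.31447 − (-3.80788))
   = 3.38000 − (52.4440331)/(34.1223500) = 1.8430592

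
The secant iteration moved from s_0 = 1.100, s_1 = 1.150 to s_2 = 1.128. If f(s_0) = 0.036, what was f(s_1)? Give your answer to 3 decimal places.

-0.028

The secant line through (1.100, 0.036) and (1.150, f(s_1)) crosses zero at s_2 = 1.128.
So (1.100, 0.036), (1.150, f(s_1)), (1.128, 0) are collinear:
f(s_1) = 0.036 · (1.150 − 1.128) / (1.100 − 1.128) = 0.036 · (0.02200)/(-0.02800) = -0.02829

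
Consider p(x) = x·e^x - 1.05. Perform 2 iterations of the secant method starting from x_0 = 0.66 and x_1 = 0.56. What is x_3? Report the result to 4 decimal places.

0.5850

p(0.66) = 0.226963, p(0.56) = -0.069623
x_2 = 0.560000 − (-0.069623)·(0.560000 − 0.660000) / (-0.069623 − 0.226963) = 0.560000 − (0.006962)/(-0.296586) = 0.583475
p(0.583475) = -0.004264
x_3 = 0.583475 − (-0.004264)·(0.583475 − 0.560000) / (-0.004264 − (-0.069623)) = 0.583475 − (-0.000100)/(0.065360) = 0.585006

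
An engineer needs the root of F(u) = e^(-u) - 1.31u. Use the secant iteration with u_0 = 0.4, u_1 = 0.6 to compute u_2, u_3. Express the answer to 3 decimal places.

F(0.4) = 0.14632, F(0.6) = -0.23719
u_2 = 0.60000 − (-0.23719)·(0.60000 − 0.40000) / (-0.23719 − 0.14632) = 0.60000 − (-0.04744)/(-0.38351) = 0.47631
F(0.47631) = -0.00289
u_3 = 0.47631 − (-0.00289)·(0.47631 − 0.60000) / (-0.00289 − (-0.23719)) = 0.47631 − (0.00036)/(0.23430) = 0.47478

0.476, 0.475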